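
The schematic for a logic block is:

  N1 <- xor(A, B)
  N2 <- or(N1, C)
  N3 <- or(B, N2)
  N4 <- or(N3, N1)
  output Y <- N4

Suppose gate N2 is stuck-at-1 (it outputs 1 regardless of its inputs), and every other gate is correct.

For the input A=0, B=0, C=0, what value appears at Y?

1

Propagate with N2 forced: N1=0, N2=1 [stuck-at-1], N3=1, N4=1.
So Y = 1. (Without the fault it would be 0.)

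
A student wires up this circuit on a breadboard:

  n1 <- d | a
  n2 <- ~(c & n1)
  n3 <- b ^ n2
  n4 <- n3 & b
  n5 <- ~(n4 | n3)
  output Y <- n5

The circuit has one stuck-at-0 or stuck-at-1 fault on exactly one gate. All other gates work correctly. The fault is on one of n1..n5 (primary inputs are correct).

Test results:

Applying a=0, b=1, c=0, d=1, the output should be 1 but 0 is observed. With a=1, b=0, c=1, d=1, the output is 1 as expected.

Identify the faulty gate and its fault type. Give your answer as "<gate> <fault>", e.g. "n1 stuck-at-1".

Fault-free values for test 1 (a=0, b=1, c=0, d=1): n1=1, n2=1, n3=0, n4=0, n5=1, giving Y=1. Observed 0.
Test 1: faults giving observed 0 are {n2 stuck-at-0, n3 stuck-at-1, n4 stuck-at-1, n5 stuck-at-0}.
Test 2 (a=1, b=0, c=1, d=1): fault-free n1=1, n2=0, n3=0, n4=0, n5=1 → 1; observed 1. Eliminates n3 stuck-at-1, n4 stuck-at-1, n5 stuck-at-0.
Only n2 stuck-at-0 is consistent with every test.

n2 stuck-at-0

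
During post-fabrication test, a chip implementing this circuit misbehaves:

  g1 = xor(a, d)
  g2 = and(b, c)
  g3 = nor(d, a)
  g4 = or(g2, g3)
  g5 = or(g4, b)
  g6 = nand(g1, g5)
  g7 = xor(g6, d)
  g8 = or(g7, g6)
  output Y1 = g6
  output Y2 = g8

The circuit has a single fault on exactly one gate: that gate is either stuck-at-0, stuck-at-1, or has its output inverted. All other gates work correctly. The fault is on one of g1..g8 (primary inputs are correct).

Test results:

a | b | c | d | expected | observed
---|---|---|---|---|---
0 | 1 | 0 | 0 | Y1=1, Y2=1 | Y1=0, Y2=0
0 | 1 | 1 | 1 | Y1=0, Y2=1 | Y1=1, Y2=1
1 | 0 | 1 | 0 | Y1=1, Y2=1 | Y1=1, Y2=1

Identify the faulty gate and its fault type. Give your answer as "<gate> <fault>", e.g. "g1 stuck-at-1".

g1 inverted output

Fault-free values for test 1 (a=0, b=1, c=0, d=0): g1=0, g2=0, g3=1, g4=1, g5=1, g6=1, g7=1, g8=1, giving Y1=1, Y2=1. Observed Y1=0, Y2=0.
Test 1: faults giving observed Y1=0, Y2=0 are {g1 stuck-at-1, g1 inverted output, g6 stuck-at-0, g6 inverted output}.
Test 2 (a=0, b=1, c=1, d=1): fault-free g1=1, g2=1, g3=0, g4=1, g5=1, g6=0, g7=1, g8=1 → Y1=0, Y2=1; observed Y1=1, Y2=1. Eliminates g1 stuck-at-1, g6 stuck-at-0.
Test 3 (a=1, b=0, c=1, d=0): fault-free g1=1, g2=0, g3=0, g4=0, g5=0, g6=1, g7=1, g8=1 → Y1=1, Y2=1; observed Y1=1, Y2=1. Eliminates g6 inverted output.
Only g1 inverted output is consistent with every test.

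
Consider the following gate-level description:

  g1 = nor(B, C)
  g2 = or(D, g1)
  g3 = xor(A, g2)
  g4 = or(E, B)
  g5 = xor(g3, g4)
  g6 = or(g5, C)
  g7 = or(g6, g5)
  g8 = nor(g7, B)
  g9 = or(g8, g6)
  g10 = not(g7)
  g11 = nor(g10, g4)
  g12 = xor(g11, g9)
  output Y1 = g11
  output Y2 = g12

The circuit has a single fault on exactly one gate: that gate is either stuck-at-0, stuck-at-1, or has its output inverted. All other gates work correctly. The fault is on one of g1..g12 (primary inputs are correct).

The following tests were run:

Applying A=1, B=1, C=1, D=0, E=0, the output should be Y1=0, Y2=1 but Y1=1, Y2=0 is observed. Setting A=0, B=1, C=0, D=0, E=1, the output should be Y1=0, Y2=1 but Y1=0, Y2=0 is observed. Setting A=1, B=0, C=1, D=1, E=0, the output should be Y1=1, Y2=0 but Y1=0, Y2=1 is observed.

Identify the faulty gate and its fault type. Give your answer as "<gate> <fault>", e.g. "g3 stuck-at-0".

Fault-free values for test 1 (A=1, B=1, C=1, D=0, E=0): g1=0, g2=0, g3=1, g4=1, g5=0, g6=1, g7=1, g8=0, g9=1, g10=0, g11=0, g12=1, giving Y1=0, Y2=1. Observed Y1=1, Y2=0.
Test 1: faults giving observed Y1=1, Y2=0 are {g4 stuck-at-0, g4 inverted output, g11 stuck-at-1, g11 inverted output}.
Test 2 (A=0, B=1, C=0, D=0, E=1): fault-free g1=0, g2=0, g3=0, g4=1, g5=1, g6=1, g7=1, g8=0, g9=1, g10=0, g11=0, g12=1 → Y1=0, Y2=1; observed Y1=0, Y2=0. Eliminates g11 stuck-at-1, g11 inverted output.
Test 3 (A=1, B=0, C=1, D=1, E=0): fault-free g1=0, g2=1, g3=0, g4=0, g5=0, g6=1, g7=1, g8=0, g9=1, g10=0, g11=1, g12=0 → Y1=1, Y2=0; observed Y1=0, Y2=1. Eliminates g4 stuck-at-0.
Only g4 inverted output is consistent with every test.

g4 inverted output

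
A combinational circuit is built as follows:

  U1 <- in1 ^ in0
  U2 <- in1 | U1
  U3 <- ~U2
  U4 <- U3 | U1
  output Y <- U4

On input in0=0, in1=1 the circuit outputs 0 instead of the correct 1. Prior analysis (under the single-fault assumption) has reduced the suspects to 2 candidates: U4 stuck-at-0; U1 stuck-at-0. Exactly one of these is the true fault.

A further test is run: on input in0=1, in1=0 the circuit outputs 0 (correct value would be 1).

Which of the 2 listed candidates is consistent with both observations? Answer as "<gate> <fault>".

U4 stuck-at-0

Evaluate each candidate on input in0=1, in1=0:
  U4 stuck-at-0: U1=1, U2=1, U3=0, U4=0 [stuck-at-0] → 0 — matches
  U1 stuck-at-0: U1=0 [stuck-at-0], U2=0, U3=1, U4=1 → 1 — eliminated
Only U4 stuck-at-0 reproduces the observed 0.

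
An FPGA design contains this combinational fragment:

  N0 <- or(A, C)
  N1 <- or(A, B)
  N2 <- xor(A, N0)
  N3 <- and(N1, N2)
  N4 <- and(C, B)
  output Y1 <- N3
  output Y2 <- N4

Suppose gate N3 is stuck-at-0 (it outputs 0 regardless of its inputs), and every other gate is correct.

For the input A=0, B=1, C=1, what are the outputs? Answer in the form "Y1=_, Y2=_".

Propagate with N3 forced: N0=1, N1=1, N2=1, N3=0 [stuck-at-0], N4=1.
So the outputs are Y1=0, Y2=1. (Without the fault they would be Y1=1, Y2=1.)

Y1=0, Y2=1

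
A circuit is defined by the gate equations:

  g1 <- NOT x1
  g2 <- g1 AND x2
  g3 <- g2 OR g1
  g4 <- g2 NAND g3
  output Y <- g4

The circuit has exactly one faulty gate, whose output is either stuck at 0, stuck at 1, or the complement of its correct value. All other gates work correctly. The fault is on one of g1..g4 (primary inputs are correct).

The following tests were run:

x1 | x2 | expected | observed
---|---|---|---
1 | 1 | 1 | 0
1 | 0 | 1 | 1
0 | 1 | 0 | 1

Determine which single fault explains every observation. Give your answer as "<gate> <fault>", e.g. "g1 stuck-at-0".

g1 inverted output

Fault-free values for test 1 (x1=1, x2=1): g1=0, g2=0, g3=0, g4=1, giving Y=1. Observed 0.
Test 1: faults giving observed 0 are {g1 stuck-at-1, g1 inverted output, g2 stuck-at-1, g2 inverted output, g4 stuck-at-0, g4 inverted output}.
Test 2 (x1=1, x2=0): fault-free g1=0, g2=0, g3=0, g4=1 → 1; observed 1. Eliminates g2 stuck-at-1, g2 inverted output, g4 stuck-at-0, g4 inverted output.
Test 3 (x1=0, x2=1): fault-free g1=1, g2=1, g3=1, g4=0 → 0; observed 1. Eliminates g1 stuck-at-1.
Only g1 inverted output is consistent with every test.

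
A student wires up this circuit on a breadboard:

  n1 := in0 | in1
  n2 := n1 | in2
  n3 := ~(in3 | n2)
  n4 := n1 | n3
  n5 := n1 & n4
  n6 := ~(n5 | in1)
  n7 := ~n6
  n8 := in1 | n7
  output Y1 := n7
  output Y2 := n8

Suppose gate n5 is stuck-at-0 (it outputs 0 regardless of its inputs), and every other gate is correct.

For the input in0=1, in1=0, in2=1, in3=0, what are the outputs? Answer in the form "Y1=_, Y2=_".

Y1=0, Y2=0

Propagate with n5 forced: n1=1, n2=1, n3=0, n4=1, n5=0 [stuck-at-0], n6=1, n7=0, n8=0.
So the outputs are Y1=0, Y2=0. (Without the fault they would be Y1=1, Y2=1.)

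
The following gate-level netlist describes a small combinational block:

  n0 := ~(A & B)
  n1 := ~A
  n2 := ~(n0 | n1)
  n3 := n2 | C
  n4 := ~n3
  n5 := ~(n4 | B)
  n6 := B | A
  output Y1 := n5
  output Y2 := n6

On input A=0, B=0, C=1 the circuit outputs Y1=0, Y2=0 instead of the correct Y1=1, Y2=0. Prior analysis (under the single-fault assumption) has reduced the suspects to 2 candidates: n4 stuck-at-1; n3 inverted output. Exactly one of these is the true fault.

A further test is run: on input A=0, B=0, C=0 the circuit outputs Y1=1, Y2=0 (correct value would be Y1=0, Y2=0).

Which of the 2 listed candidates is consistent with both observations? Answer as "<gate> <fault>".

Evaluate each candidate on input A=0, B=0, C=0:
  n4 stuck-at-1: n0=1, n1=1, n2=0, n3=0, n4=1 [stuck-at-1], n5=0, n6=0 → Y1=0, Y2=0 — eliminated
  n3 inverted output: n0=1, n1=1, n2=0, n3=1 [inverted output], n4=0, n5=1, n6=0 → Y1=1, Y2=0 — matches
Only n3 inverted output reproduces the observed Y1=1, Y2=0.

n3 inverted output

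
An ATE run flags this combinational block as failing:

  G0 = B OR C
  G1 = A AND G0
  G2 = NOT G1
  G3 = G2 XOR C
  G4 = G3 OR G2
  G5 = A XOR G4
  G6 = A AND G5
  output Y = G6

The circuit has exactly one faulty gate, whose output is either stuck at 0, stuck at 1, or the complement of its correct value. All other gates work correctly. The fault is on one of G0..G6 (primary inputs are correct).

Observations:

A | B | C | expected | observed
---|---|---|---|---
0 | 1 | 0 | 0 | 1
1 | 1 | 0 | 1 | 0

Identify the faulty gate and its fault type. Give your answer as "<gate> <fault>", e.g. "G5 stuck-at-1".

Fault-free values for test 1 (A=0, B=1, C=0): G0=1, G1=0, G2=1, G3=1, G4=1, G5=1, G6=0, giving Y=0. Observed 1.
Test 1: faults giving observed 1 are {G6 stuck-at-1, G6 inverted output}.
Test 2 (A=1, B=1, C=0): fault-free G0=1, G1=1, G2=0, G3=0, G4=0, G5=1, G6=1 → 1; observed 0. Eliminates G6 stuck-at-1.
Only G6 inverted output is consistent with every test.

G6 inverted output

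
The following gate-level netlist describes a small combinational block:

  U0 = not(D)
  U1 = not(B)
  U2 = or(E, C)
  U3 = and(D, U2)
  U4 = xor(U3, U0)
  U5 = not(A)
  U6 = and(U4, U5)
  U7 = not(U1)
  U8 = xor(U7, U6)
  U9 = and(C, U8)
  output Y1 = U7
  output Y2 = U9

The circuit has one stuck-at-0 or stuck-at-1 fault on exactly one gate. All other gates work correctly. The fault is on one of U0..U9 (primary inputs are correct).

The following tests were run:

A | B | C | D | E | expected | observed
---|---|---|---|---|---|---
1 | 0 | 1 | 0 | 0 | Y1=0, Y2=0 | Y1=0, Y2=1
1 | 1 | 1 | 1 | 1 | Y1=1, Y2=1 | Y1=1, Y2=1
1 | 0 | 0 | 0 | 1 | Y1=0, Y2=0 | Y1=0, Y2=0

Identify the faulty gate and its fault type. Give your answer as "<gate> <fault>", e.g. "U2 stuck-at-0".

Fault-free values for test 1 (A=1, B=0, C=1, D=0, E=0): U0=1, U1=1, U2=1, U3=0, U4=1, U5=0, U6=0, U7=0, U8=0, U9=0, giving Y1=0, Y2=0. Observed Y1=0, Y2=1.
Test 1: faults giving observed Y1=0, Y2=1 are {U5 stuck-at-1, U6 stuck-at-1, U8 stuck-at-1, U9 stuck-at-1}.
Test 2 (A=1, B=1, C=1, D=1, E=1): fault-free U0=0, U1=0, U2=1, U3=1, U4=1, U5=0, U6=0, U7=1, U8=1, U9=1 → Y1=1, Y2=1; observed Y1=1, Y2=1. Eliminates U5 stuck-at-1, U6 stuck-at-1.
Test 3 (A=1, B=0, C=0, D=0, E=1): fault-free U0=1, U1=1, U2=1, U3=0, U4=1, U5=0, U6=0, U7=0, U8=0, U9=0 → Y1=0, Y2=0; observed Y1=0, Y2=0. Eliminates U9 stuck-at-1.
Only U8 stuck-at-1 is consistent with every test.

U8 stuck-at-1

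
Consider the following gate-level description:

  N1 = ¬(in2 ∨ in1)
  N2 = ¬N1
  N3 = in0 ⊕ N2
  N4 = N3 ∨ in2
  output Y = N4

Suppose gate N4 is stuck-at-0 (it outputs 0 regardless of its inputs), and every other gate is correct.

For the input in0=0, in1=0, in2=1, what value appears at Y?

Propagate with N4 forced: N1=0, N2=1, N3=1, N4=0 [stuck-at-0].
So Y = 0. (Without the fault it would be 1.)

0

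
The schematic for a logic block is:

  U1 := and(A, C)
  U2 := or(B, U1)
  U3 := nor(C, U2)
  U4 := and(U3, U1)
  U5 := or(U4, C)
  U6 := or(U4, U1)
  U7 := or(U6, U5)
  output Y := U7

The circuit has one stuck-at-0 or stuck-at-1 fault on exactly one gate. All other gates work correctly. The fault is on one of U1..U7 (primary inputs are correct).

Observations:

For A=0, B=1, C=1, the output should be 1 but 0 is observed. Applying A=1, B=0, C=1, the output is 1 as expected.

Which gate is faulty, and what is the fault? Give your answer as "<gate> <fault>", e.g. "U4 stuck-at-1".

U5 stuck-at-0

Fault-free values for test 1 (A=0, B=1, C=1): U1=0, U2=1, U3=0, U4=0, U5=1, U6=0, U7=1, giving Y=1. Observed 0.
Test 1: faults giving observed 0 are {U5 stuck-at-0, U7 stuck-at-0}.
Test 2 (A=1, B=0, C=1): fault-free U1=1, U2=1, U3=0, U4=0, U5=1, U6=1, U7=1 → 1; observed 1. Eliminates U7 stuck-at-0.
Only U5 stuck-at-0 is consistent with every test.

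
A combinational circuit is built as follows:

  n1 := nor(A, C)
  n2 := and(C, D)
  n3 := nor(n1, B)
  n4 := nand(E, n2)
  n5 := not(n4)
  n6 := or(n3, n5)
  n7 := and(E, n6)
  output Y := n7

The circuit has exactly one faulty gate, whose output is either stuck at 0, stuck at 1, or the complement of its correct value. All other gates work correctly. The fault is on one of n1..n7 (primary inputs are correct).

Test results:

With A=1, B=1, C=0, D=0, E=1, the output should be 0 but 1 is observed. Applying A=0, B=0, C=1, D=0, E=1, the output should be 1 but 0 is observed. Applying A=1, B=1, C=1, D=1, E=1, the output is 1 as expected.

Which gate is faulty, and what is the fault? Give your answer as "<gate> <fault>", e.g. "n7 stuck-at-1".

n3 inverted output

Fault-free values for test 1 (A=1, B=1, C=0, D=0, E=1): n1=0, n2=0, n3=0, n4=1, n5=0, n6=0, n7=0, giving Y=0. Observed 1.
Test 1: faults giving observed 1 are {n2 stuck-at-1, n2 inverted output, n3 stuck-at-1, n3 inverted output, n4 stuck-at-0, n4 inverted output, n5 stuck-at-1, n5 inverted output, n6 stuck-at-1, n6 inverted output, n7 stuck-at-1, n7 inverted output}.
Test 2 (A=0, B=0, C=1, D=0, E=1): fault-free n1=0, n2=0, n3=1, n4=1, n5=0, n6=1, n7=1 → 1; observed 0. Eliminates n2 stuck-at-1, n2 inverted output, n3 stuck-at-1, n4 stuck-at-0, n4 inverted output, n5 stuck-at-1, n5 inverted output, n6 stuck-at-1, n7 stuck-at-1.
Test 3 (A=1, B=1, C=1, D=1, E=1): fault-free n1=0, n2=1, n3=0, n4=0, n5=1, n6=1, n7=1 → 1; observed 1. Eliminates n6 inverted output, n7 inverted output.
Only n3 inverted output is consistent with every test.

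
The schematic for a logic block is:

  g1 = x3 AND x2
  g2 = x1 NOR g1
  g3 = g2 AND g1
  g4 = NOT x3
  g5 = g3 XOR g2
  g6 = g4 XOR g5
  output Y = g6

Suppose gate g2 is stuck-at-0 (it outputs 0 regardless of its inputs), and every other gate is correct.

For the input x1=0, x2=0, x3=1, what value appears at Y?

0

Propagate with g2 forced: g1=0, g2=0 [stuck-at-0], g3=0, g4=0, g5=0, g6=0.
So Y = 0. (Without the fault it would be 1.)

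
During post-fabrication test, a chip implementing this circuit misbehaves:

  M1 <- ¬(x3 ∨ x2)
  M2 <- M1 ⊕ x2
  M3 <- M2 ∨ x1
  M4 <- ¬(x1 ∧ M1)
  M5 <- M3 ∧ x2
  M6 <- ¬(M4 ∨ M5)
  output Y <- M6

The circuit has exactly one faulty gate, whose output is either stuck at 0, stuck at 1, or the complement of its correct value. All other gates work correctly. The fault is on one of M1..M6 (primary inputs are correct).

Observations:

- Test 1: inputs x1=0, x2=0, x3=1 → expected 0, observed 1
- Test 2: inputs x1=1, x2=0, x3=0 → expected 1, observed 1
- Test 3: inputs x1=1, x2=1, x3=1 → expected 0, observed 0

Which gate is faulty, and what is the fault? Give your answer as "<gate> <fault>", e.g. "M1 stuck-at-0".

Fault-free values for test 1 (x1=0, x2=0, x3=1): M1=0, M2=0, M3=0, M4=1, M5=0, M6=0, giving Y=0. Observed 1.
Test 1: faults giving observed 1 are {M4 stuck-at-0, M4 inverted output, M6 stuck-at-1, M6 inverted output}.
Test 2 (x1=1, x2=0, x3=0): fault-free M1=1, M2=1, M3=1, M4=0, M5=0, M6=1 → 1; observed 1. Eliminates M4 inverted output, M6 inverted output.
Test 3 (x1=1, x2=1, x3=1): fault-free M1=0, M2=1, M3=1, M4=1, M5=1, M6=0 → 0; observed 0. Eliminates M6 stuck-at-1.
Only M4 stuck-at-0 is consistent with every test.

M4 stuck-at-0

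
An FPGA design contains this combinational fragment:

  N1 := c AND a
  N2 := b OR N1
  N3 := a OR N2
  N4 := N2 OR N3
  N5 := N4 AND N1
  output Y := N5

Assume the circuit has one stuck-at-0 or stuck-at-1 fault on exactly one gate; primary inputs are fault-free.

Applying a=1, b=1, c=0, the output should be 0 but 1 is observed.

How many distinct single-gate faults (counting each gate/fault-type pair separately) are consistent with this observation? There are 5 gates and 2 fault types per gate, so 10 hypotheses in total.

2

Fault-free: N1=0, N2=1, N3=1, N4=1, N5=0 → 0. Observed 1.
  N1 stuck-at-0: output 0 ✗
  N1 stuck-at-1: output 1 ✓
  N2 stuck-at-0: output 0 ✗
  N2 stuck-at-1: output 0 ✗
  N3 stuck-at-0: output 0 ✗
  N3 stuck-at-1: output 0 ✗
  N4 stuck-at-0: output 0 ✗
  N4 stuck-at-1: output 0 ✗
  N5 stuck-at-0: output 0 ✗
  N5 stuck-at-1: output 1 ✓
Consistent faults: {N1 stuck-at-1, N5 stuck-at-1} — 2 in all.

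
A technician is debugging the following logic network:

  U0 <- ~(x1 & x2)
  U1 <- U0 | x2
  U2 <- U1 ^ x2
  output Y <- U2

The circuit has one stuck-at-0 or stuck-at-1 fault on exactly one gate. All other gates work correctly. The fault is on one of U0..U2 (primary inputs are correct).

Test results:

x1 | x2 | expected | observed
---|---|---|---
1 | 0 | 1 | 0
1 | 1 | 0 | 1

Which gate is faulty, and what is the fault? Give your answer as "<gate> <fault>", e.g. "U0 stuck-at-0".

Fault-free values for test 1 (x1=1, x2=0): U0=1, U1=1, U2=1, giving Y=1. Observed 0.
Test 1: faults giving observed 0 are {U0 stuck-at-0, U1 stuck-at-0, U2 stuck-at-0}.
Test 2 (x1=1, x2=1): fault-free U0=0, U1=1, U2=0 → 0; observed 1. Eliminates U0 stuck-at-0, U2 stuck-at-0.
Only U1 stuck-at-0 is consistent with every test.

U1 stuck-at-0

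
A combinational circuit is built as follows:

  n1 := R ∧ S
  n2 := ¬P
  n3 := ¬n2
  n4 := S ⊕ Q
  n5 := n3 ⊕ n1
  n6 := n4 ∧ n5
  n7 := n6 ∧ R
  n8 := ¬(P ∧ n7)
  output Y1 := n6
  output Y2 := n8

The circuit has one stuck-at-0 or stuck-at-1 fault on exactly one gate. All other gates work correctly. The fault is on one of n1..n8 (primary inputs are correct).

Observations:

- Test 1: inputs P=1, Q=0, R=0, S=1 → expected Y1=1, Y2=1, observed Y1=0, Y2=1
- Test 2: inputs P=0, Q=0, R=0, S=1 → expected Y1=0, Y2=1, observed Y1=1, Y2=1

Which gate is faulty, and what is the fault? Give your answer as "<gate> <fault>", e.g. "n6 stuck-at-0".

Fault-free values for test 1 (P=1, Q=0, R=0, S=1): n1=0, n2=0, n3=1, n4=1, n5=1, n6=1, n7=0, n8=1, giving Y1=1, Y2=1. Observed Y1=0, Y2=1.
Test 1: faults giving observed Y1=0, Y2=1 are {n1 stuck-at-1, n2 stuck-at-1, n3 stuck-at-0, n4 stuck-at-0, n5 stuck-at-0, n6 stuck-at-0}.
Test 2 (P=0, Q=0, R=0, S=1): fault-free n1=0, n2=1, n3=0, n4=1, n5=0, n6=0, n7=0, n8=1 → Y1=0, Y2=1; observed Y1=1, Y2=1. Eliminates n2 stuck-at-1, n3 stuck-at-0, n4 stuck-at-0, n5 stuck-at-0, n6 stuck-at-0.
Only n1 stuck-at-1 is consistent with every test.

n1 stuck-at-1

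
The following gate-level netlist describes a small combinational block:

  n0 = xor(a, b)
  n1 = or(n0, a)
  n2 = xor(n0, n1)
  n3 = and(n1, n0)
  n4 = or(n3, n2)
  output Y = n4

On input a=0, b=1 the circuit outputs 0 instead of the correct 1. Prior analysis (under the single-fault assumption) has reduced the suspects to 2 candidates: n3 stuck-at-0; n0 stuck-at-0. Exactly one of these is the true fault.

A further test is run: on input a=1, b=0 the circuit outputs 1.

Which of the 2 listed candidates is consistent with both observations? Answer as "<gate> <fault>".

n0 stuck-at-0

Evaluate each candidate on input a=1, b=0:
  n3 stuck-at-0: n0=1, n1=1, n2=0, n3=0 [stuck-at-0], n4=0 → 0 — eliminated
  n0 stuck-at-0: n0=0 [stuck-at-0], n1=1, n2=1, n3=0, n4=1 → 1 — matches
Only n0 stuck-at-0 reproduces the observed 1.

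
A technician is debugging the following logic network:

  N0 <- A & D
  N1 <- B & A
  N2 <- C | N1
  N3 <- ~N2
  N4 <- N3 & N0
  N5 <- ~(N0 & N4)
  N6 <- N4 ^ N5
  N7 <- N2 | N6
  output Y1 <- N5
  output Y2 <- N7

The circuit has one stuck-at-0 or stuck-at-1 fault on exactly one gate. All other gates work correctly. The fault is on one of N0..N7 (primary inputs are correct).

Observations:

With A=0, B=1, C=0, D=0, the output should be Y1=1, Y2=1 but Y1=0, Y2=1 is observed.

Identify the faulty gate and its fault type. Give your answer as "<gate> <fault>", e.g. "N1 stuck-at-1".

N0 stuck-at-1

Fault-free values for test 1 (A=0, B=1, C=0, D=0): N0=0, N1=0, N2=0, N3=1, N4=0, N5=1, N6=1, N7=1, giving Y1=1, Y2=1. Observed Y1=0, Y2=1.
Test 1: faults giving observed Y1=0, Y2=1 are {N0 stuck-at-1}.
Only N0 stuck-at-1 is consistent with every test.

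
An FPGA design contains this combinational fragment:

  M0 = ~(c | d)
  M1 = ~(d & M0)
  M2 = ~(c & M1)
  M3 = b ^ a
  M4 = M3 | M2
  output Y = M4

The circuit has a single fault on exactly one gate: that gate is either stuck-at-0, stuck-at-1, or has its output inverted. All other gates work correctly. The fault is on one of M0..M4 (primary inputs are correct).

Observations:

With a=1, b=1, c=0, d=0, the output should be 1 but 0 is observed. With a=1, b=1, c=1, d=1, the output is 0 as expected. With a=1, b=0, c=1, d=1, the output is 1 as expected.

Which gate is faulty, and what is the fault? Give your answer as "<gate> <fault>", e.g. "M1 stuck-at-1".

M2 stuck-at-0

Fault-free values for test 1 (a=1, b=1, c=0, d=0): M0=1, M1=1, M2=1, M3=0, M4=1, giving Y=1. Observed 0.
Test 1: faults giving observed 0 are {M2 stuck-at-0, M2 inverted output, M4 stuck-at-0, M4 inverted output}.
Test 2 (a=1, b=1, c=1, d=1): fault-free M0=0, M1=1, M2=0, M3=0, M4=0 → 0; observed 0. Eliminates M2 inverted output, M4 inverted output.
Test 3 (a=1, b=0, c=1, d=1): fault-free M0=0, M1=1, M2=0, M3=1, M4=1 → 1; observed 1. Eliminates M4 stuck-at-0.
Only M2 stuck-at-0 is consistent with every test.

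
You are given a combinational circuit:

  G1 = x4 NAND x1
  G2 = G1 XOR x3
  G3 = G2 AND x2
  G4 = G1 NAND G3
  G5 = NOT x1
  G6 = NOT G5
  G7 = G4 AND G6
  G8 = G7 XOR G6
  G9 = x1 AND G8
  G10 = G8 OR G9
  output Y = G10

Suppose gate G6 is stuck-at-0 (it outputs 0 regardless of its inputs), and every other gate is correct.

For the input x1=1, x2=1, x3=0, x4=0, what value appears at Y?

Propagate with G6 forced: G1=1, G2=1, G3=1, G4=0, G5=0, G6=0 [stuck-at-0], G7=0, G8=0, G9=0, G10=0.
So Y = 0. (Without the fault it would be 1.)

0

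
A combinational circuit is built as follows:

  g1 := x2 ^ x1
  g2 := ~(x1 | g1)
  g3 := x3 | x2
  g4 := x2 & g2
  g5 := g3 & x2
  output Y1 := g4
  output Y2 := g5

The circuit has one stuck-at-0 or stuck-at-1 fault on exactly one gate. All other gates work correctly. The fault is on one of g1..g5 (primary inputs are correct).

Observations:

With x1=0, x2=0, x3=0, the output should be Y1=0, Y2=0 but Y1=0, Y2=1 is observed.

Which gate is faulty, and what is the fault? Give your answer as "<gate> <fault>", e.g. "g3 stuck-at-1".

Fault-free values for test 1 (x1=0, x2=0, x3=0): g1=0, g2=1, g3=0, g4=0, g5=0, giving Y1=0, Y2=0. Observed Y1=0, Y2=1.
Test 1: faults giving observed Y1=0, Y2=1 are {g5 stuck-at-1}.
Only g5 stuck-at-1 is consistent with every test.

g5 stuck-at-1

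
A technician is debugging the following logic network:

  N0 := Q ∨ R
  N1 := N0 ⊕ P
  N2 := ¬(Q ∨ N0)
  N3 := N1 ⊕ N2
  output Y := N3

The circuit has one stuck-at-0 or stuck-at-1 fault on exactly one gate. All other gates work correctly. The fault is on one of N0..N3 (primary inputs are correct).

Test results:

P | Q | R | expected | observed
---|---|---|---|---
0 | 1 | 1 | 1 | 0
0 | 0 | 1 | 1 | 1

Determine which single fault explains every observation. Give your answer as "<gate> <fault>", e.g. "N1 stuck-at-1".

N0 stuck-at-0

Fault-free values for test 1 (P=0, Q=1, R=1): N0=1, N1=1, N2=0, N3=1, giving Y=1. Observed 0.
Test 1: faults giving observed 0 are {N0 stuck-at-0, N1 stuck-at-0, N2 stuck-at-1, N3 stuck-at-0}.
Test 2 (P=0, Q=0, R=1): fault-free N0=1, N1=1, N2=0, N3=1 → 1; observed 1. Eliminates N1 stuck-at-0, N2 stuck-at-1, N3 stuck-at-0.
Only N0 stuck-at-0 is consistent with every test.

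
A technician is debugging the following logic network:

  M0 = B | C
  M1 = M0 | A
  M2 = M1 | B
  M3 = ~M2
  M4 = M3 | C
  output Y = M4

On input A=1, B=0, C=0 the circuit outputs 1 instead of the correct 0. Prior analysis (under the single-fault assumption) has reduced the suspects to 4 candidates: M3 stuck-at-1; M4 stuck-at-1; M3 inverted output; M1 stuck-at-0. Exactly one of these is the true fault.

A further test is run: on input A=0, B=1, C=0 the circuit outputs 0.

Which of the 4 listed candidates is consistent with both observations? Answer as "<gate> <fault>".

Evaluate each candidate on input A=0, B=1, C=0:
  M3 stuck-at-1: M0=1, M1=1, M2=1, M3=1 [stuck-at-1], M4=1 → 1 — eliminated
  M4 stuck-at-1: M0=1, M1=1, M2=1, M3=0, M4=1 [stuck-at-1] → 1 — eliminated
  M3 inverted output: M0=1, M1=1, M2=1, M3=1 [inverted output], M4=1 → 1 — eliminated
  M1 stuck-at-0: M0=1, M1=0 [stuck-at-0], M2=1, M3=0, M4=0 → 0 — matches
Only M1 stuck-at-0 reproduces the observed 0.

M1 stuck-at-0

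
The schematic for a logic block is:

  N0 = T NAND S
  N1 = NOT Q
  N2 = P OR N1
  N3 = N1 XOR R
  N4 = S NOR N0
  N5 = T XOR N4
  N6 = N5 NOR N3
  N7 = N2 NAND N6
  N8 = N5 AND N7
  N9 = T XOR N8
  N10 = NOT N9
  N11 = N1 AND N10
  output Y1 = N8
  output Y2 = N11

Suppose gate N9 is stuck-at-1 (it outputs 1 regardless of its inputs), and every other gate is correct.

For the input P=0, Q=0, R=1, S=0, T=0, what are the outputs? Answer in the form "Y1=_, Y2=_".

Y1=0, Y2=0

Propagate with N9 forced: N0=1, N1=1, N2=1, N3=0, N4=0, N5=0, N6=1, N7=0, N8=0, N9=1 [stuck-at-1], N10=0, N11=0.
So the outputs are Y1=0, Y2=0. (Without the fault they would be Y1=0, Y2=1.)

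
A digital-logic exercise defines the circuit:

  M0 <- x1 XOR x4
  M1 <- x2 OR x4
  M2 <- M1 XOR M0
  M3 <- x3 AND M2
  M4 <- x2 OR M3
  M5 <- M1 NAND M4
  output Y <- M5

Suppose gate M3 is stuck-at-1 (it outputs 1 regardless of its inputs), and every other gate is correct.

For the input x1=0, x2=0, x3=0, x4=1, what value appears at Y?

Propagate with M3 forced: M0=1, M1=1, M2=0, M3=1 [stuck-at-1], M4=1, M5=0.
So Y = 0. (Without the fault it would be 1.)

0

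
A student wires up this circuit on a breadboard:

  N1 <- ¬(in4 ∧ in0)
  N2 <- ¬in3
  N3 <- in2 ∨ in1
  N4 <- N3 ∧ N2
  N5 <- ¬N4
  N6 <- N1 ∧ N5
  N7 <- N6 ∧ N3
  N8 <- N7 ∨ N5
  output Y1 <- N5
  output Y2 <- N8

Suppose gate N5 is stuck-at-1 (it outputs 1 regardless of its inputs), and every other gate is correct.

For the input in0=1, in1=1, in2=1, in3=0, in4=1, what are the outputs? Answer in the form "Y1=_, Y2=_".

Propagate with N5 forced: N1=0, N2=1, N3=1, N4=1, N5=1 [stuck-at-1], N6=0, N7=0, N8=1.
So the outputs are Y1=1, Y2=1. (Without the fault they would be Y1=0, Y2=0.)

Y1=1, Y2=1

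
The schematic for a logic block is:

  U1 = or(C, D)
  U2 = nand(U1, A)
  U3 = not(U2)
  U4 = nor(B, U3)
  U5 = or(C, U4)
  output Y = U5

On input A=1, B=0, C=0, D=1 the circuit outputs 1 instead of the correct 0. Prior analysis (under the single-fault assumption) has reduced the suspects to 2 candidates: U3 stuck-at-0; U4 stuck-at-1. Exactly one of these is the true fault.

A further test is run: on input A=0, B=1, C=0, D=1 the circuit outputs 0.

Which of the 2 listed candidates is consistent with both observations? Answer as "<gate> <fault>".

U3 stuck-at-0

Evaluate each candidate on input A=0, B=1, C=0, D=1:
  U3 stuck-at-0: U1=1, U2=1, U3=0 [stuck-at-0], U4=0, U5=0 → 0 — matches
  U4 stuck-at-1: U1=1, U2=1, U3=0, U4=1 [stuck-at-1], U5=1 → 1 — eliminated
Only U3 stuck-at-0 reproduces the observed 0.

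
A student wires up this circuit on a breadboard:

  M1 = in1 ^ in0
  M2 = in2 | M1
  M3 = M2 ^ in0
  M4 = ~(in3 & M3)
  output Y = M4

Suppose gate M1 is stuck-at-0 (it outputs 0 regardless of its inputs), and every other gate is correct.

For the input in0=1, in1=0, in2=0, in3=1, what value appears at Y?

0

Propagate with M1 forced: M1=0 [stuck-at-0], M2=0, M3=1, M4=0.
So Y = 0. (Without the fault it would be 1.)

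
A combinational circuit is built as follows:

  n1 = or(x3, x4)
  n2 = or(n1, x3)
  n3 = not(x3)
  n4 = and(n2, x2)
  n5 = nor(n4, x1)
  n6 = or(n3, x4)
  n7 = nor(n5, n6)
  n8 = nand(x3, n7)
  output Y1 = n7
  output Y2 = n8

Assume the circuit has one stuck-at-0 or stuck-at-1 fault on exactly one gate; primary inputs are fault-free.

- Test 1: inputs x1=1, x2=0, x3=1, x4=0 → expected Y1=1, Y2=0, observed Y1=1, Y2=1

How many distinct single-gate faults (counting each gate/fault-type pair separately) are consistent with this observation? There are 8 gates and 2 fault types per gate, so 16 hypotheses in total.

1

Fault-free: n1=1, n2=1, n3=0, n4=0, n5=0, n6=0, n7=1, n8=0 → Y1=1, Y2=0. Observed Y1=1, Y2=1.
  n1: none of the 2 fault types match ✗
  n2: none of the 2 fault types match ✗
  n3: none of the 2 fault types match ✗
  n4: none of the 2 fault types match ✗
  n5: none of the 2 fault types match ✗
  n6: none of the 2 fault types match ✗
  n7: none of the 2 fault types match ✗
  n8: stuck-at-1 ✓; others ✗
Consistent faults: {n8 stuck-at-1} — 1 in all.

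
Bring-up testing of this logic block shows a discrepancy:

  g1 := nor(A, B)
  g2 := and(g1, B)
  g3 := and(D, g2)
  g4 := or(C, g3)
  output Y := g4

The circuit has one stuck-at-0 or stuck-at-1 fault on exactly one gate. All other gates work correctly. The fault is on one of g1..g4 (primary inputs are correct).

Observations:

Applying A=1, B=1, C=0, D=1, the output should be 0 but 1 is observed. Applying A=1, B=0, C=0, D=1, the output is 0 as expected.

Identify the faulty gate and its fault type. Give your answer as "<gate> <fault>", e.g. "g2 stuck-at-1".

Fault-free values for test 1 (A=1, B=1, C=0, D=1): g1=0, g2=0, g3=0, g4=0, giving Y=0. Observed 1.
Test 1: faults giving observed 1 are {g1 stuck-at-1, g2 stuck-at-1, g3 stuck-at-1, g4 stuck-at-1}.
Test 2 (A=1, B=0, C=0, D=1): fault-free g1=0, g2=0, g3=0, g4=0 → 0; observed 0. Eliminates g2 stuck-at-1, g3 stuck-at-1, g4 stuck-at-1.
Only g1 stuck-at-1 is consistent with every test.

g1 stuck-at-1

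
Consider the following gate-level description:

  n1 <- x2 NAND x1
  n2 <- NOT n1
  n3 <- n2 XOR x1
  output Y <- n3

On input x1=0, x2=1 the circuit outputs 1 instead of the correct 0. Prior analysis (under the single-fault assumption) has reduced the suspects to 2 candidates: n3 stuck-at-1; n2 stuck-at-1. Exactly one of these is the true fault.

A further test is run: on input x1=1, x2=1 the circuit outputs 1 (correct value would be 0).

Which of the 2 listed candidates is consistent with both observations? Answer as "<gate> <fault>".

Evaluate each candidate on input x1=1, x2=1:
  n3 stuck-at-1: n1=0, n2=1, n3=1 [stuck-at-1] → 1 — matches
  n2 stuck-at-1: n1=0, n2=1 [stuck-at-1], n3=0 → 0 — eliminated
Only n3 stuck-at-1 reproduces the observed 1.

n3 stuck-at-1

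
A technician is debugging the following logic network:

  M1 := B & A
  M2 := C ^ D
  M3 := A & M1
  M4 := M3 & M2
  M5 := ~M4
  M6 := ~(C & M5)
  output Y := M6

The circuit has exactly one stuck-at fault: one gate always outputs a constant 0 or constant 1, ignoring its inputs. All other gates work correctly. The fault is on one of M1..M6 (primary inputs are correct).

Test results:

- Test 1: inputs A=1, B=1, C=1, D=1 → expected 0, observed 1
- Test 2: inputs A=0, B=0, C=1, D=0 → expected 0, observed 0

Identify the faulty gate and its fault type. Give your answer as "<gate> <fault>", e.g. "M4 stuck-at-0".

Fault-free values for test 1 (A=1, B=1, C=1, D=1): M1=1, M2=0, M3=1, M4=0, M5=1, M6=0, giving Y=0. Observed 1.
Test 1: faults giving observed 1 are {M2 stuck-at-1, M4 stuck-at-1, M5 stuck-at-0, M6 stuck-at-1}.
Test 2 (A=0, B=0, C=1, D=0): fault-free M1=0, M2=1, M3=0, M4=0, M5=1, M6=0 → 0; observed 0. Eliminates M4 stuck-at-1, M5 stuck-at-0, M6 stuck-at-1.
Only M2 stuck-at-1 is consistent with every test.

M2 stuck-at-1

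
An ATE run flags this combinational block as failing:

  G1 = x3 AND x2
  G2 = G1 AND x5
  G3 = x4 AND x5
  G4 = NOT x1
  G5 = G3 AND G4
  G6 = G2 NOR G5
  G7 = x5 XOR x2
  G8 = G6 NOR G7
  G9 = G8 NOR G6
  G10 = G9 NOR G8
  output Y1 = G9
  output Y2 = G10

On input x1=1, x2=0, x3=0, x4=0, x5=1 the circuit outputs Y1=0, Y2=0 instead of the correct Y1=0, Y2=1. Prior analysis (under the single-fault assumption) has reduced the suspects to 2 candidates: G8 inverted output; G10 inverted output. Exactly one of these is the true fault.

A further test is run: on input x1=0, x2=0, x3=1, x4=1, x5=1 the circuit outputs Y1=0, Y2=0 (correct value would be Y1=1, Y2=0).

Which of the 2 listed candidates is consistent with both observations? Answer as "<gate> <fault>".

Evaluate each candidate on input x1=0, x2=0, x3=1, x4=1, x5=1:
  G8 inverted output: G1=0, G2=0, G3=1, G4=1, G5=1, G6=0, G7=1, G8=1 [inverted output], G9=0, G10=0 → Y1=0, Y2=0 — matches
  G10 inverted output: G1=0, G2=0, G3=1, G4=1, G5=1, G6=0, G7=1, G8=0, G9=1, G10=1 [inverted output] → Y1=1, Y2=1 — eliminated
Only G8 inverted output reproduces the observed Y1=0, Y2=0.

G8 inverted output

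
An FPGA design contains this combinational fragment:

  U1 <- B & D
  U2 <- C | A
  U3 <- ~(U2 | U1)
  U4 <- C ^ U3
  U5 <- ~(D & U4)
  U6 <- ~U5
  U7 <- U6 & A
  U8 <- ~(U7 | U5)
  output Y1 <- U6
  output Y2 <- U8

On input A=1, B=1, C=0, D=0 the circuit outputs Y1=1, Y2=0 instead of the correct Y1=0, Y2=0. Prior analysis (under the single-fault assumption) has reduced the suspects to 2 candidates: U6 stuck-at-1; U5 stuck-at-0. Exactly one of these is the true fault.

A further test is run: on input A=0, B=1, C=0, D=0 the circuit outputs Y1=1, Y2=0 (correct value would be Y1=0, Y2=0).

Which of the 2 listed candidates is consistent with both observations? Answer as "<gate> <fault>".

Evaluate each candidate on input A=0, B=1, C=0, D=0:
  U6 stuck-at-1: U1=0, U2=0, U3=1, U4=1, U5=1, U6=1 [stuck-at-1], U7=0, U8=0 → Y1=1, Y2=0 — matches
  U5 stuck-at-0: U1=0, U2=0, U3=1, U4=1, U5=0 [stuck-at-0], U6=1, U7=0, U8=1 → Y1=1, Y2=1 — eliminated
Only U6 stuck-at-1 reproduces the observed Y1=1, Y2=0.

U6 stuck-at-1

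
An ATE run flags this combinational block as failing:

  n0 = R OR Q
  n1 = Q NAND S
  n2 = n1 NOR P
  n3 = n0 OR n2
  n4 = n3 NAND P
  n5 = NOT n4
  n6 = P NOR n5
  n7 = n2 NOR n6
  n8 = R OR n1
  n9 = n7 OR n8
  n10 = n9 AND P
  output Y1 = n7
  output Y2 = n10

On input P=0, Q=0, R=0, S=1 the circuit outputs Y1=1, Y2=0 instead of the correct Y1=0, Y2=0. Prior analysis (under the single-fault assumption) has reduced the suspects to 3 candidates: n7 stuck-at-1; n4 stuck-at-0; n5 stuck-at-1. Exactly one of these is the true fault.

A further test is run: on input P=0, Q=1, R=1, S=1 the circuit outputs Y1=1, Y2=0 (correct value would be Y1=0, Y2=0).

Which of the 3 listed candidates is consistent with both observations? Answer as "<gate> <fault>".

Evaluate each candidate on input P=0, Q=1, R=1, S=1:
  n7 stuck-at-1: n0=1, n1=0, n2=1, n3=1, n4=1, n5=0, n6=1, n7=1 [stuck-at-1], n8=1, n9=1, n10=0 → Y1=1, Y2=0 — matches
  n4 stuck-at-0: n0=1, n1=0, n2=1, n3=1, n4=0 [stuck-at-0], n5=1, n6=0, n7=0, n8=1, n9=1, n10=0 → Y1=0, Y2=0 — eliminated
  n5 stuck-at-1: n0=1, n1=0, n2=1, n3=1, n4=1, n5=1 [stuck-at-1], n6=0, n7=0, n8=1, n9=1, n10=0 → Y1=0, Y2=0 — eliminated
Only n7 stuck-at-1 reproduces the observed Y1=1, Y2=0.

n7 stuck-at-1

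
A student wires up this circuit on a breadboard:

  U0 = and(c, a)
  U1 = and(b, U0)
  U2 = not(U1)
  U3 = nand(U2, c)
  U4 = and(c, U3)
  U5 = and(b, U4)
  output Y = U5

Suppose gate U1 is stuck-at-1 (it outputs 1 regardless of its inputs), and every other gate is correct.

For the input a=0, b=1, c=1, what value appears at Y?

Propagate with U1 forced: U0=0, U1=1 [stuck-at-1], U2=0, U3=1, U4=1, U5=1.
So Y = 1. (Without the fault it would be 0.)

1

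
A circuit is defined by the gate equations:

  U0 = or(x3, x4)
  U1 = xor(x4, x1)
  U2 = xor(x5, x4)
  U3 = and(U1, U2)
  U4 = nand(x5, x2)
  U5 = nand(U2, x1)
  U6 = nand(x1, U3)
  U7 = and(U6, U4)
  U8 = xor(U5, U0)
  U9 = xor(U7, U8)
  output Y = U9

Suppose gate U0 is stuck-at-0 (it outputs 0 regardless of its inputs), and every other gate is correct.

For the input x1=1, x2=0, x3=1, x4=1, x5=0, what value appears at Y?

Propagate with U0 forced: U0=0 [stuck-at-0], U1=0, U2=1, U3=0, U4=1, U5=0, U6=1, U7=1, U8=0, U9=1.
So Y = 1. (Without the fault it would be 0.)

1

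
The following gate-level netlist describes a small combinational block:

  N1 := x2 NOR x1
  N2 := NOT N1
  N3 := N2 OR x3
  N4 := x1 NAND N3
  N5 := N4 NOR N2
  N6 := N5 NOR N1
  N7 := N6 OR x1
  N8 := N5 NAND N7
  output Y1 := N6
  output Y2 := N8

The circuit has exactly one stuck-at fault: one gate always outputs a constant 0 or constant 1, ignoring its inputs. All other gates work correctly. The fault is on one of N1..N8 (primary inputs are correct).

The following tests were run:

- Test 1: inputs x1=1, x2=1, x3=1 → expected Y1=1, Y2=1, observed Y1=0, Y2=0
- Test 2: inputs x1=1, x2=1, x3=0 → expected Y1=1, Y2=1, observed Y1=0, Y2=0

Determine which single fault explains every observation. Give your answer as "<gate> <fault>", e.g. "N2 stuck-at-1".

N5 stuck-at-1

Fault-free values for test 1 (x1=1, x2=1, x3=1): N1=0, N2=1, N3=1, N4=0, N5=0, N6=1, N7=1, N8=1, giving Y1=1, Y2=1. Observed Y1=0, Y2=0.
Test 1: faults giving observed Y1=0, Y2=0 are {N1 stuck-at-1, N2 stuck-at-0, N5 stuck-at-1}.
Test 2 (x1=1, x2=1, x3=0): fault-free N1=0, N2=1, N3=1, N4=0, N5=0, N6=1, N7=1, N8=1 → Y1=1, Y2=1; observed Y1=0, Y2=0. Eliminates N1 stuck-at-1, N2 stuck-at-0.
Only N5 stuck-at-1 is consistent with every test.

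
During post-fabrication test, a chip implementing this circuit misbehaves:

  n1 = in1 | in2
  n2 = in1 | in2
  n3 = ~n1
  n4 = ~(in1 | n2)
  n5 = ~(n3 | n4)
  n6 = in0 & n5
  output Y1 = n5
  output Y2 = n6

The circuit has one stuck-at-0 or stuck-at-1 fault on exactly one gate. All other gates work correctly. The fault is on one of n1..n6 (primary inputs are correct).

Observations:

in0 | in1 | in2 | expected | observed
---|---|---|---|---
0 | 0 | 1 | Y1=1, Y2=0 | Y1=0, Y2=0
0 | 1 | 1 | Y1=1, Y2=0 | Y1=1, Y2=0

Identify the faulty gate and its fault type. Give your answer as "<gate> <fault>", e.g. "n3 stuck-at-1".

Fault-free values for test 1 (in0=0, in1=0, in2=1): n1=1, n2=1, n3=0, n4=0, n5=1, n6=0, giving Y1=1, Y2=0. Observed Y1=0, Y2=0.
Test 1: faults giving observed Y1=0, Y2=0 are {n1 stuck-at-0, n2 stuck-at-0, n3 stuck-at-1, n4 stuck-at-1, n5 stuck-at-0}.
Test 2 (in0=0, in1=1, in2=1): fault-free n1=1, n2=1, n3=0, n4=0, n5=1, n6=0 → Y1=1, Y2=0; observed Y1=1, Y2=0. Eliminates n1 stuck-at-0, n3 stuck-at-1, n4 stuck-at-1, n5 stuck-at-0.
Only n2 stuck-at-0 is consistent with every test.

n2 stuck-at-0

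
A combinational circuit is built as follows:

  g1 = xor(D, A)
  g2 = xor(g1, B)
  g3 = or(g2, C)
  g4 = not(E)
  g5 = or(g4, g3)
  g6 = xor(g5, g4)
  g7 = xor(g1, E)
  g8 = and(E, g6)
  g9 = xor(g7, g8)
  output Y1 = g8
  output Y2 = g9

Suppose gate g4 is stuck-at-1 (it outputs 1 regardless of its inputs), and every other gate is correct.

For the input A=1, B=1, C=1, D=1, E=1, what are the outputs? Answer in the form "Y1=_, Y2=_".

Y1=0, Y2=1

Propagate with g4 forced: g1=0, g2=1, g3=1, g4=1 [stuck-at-1], g5=1, g6=0, g7=1, g8=0, g9=1.
So the outputs are Y1=0, Y2=1. (Without the fault they would be Y1=1, Y2=0.)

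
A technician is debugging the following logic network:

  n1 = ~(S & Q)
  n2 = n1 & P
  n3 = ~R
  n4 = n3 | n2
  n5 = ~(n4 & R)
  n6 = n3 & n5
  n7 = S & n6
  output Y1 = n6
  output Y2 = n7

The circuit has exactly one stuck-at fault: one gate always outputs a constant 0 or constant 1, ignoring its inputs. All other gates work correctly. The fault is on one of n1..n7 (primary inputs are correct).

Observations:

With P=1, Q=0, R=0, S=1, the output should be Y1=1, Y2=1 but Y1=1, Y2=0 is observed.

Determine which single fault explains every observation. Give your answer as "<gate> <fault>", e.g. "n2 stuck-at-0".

Fault-free values for test 1 (P=1, Q=0, R=0, S=1): n1=1, n2=1, n3=1, n4=1, n5=1, n6=1, n7=1, giving Y1=1, Y2=1. Observed Y1=1, Y2=0.
Test 1: faults giving observed Y1=1, Y2=0 are {n7 stuck-at-0}.
Only n7 stuck-at-0 is consistent with every test.

n7 stuck-at-0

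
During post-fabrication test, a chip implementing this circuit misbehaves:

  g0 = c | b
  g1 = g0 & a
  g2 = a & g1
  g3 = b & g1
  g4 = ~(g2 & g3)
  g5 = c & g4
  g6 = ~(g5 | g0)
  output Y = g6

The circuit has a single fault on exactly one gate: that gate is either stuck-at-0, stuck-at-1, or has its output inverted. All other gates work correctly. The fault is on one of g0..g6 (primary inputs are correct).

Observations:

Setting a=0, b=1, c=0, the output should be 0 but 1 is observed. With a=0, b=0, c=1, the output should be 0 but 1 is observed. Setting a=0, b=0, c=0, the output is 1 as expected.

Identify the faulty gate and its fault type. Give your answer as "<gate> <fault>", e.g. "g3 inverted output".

g6 stuck-at-1

Fault-free values for test 1 (a=0, b=1, c=0): g0=1, g1=0, g2=0, g3=0, g4=1, g5=0, g6=0, giving Y=0. Observed 1.
Test 1: faults giving observed 1 are {g0 stuck-at-0, g0 inverted output, g6 stuck-at-1, g6 inverted output}.
Test 2 (a=0, b=0, c=1): fault-free g0=1, g1=0, g2=0, g3=0, g4=1, g5=1, g6=0 → 0; observed 1. Eliminates g0 stuck-at-0, g0 inverted output.
Test 3 (a=0, b=0, c=0): fault-free g0=0, g1=0, g2=0, g3=0, g4=1, g5=0, g6=1 → 1; observed 1. Eliminates g6 inverted output.
Only g6 stuck-at-1 is consistent with every test.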